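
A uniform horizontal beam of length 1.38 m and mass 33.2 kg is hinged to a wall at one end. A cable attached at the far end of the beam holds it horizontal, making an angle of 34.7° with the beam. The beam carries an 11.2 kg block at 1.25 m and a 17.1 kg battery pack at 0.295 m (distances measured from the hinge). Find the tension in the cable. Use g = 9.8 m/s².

Sum moments about the hinge (the unknown hinge reaction has zero arm there).
Beam weight: 33.2 × 9.8 = 325.4 N down at 0.69 m → arm 0.69 m, τ = 325.4 × 0.69 = 224.5 N·m clockwise.
Block: 11.2 × 9.8 = 109.8 N down at 1.25 m → arm 1.25 m, τ = 109.8 × 1.25 = 137.2 N·m clockwise.
Battery pack: 17.1 × 9.8 = 167.6 N down at 0.295 m → arm 0.295 m, τ = 167.6 × 0.295 = 49.44 N·m clockwise.
Total clockwise load moment = 411.1 N·m.
The cable tension T acts at 1.38 m; only its component perpendicular to the beam, T sinθ, produces torque. sin 34.7° = 0.5693.
Setting net torque to zero: T × 1.38 × 0.5693 = 411.1 → T = 411.1 / 0.7856 = 523 N.

T ≈ 523 N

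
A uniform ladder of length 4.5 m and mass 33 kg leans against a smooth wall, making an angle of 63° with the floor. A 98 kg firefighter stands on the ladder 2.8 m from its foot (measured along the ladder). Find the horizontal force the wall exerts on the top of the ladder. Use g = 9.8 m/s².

N_wall ≈ 387 N

Taking torques about the foot of the ladder:
Ladder weight 33×9.8 = 323.4 N acts at 2.25 m along the ladder; its horizontal arm is 2.25·cos63° = 1.021 m → τ = 330.2 N·m clockwise.
Firefighter: 98×9.8 = 960.4 N at 2.8 m → arm 1.271 m → τ = 1221 N·m clockwise.
Wall normal N acts horizontally at the top; its moment arm is the height L sinθ = 4.5·sin63° = 4.01 m, counterclockwise.
For rotational equilibrium, N × 4.01 = 1551, so N = 387 N.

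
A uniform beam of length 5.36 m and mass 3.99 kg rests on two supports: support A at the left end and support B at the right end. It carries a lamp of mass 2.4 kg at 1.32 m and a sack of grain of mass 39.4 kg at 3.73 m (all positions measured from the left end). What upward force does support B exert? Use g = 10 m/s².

R_B ≈ 300 N

Sum moments about support A (its reaction then has zero moment arm).
Beam weight: 3.99 × 10 = 39.9 N down at 2.68 m → arm 2.68 m, τ = 39.9 × 2.68 = 106.9 N·m clockwise.
Lamp: 2.4 × 10 = 24 N down at 1.32 m → arm 1.32 m, τ = 24 × 1.32 = 31.68 N·m clockwise.
Sack of grain: 39.4 × 10 = 394 N down at 3.73 m → arm 3.73 m, τ = 394 × 3.73 = 1470 N·m clockwise.
Net load moment about support A = 1609 N·m clockwise.
Reaction R at support B is upward at 5.36 m, arm 5.36 m → moment R × 5.36 counterclockwise.
Στ = 0 ⇒ R × 5.36 = 1609 ⇒ R = 300 N.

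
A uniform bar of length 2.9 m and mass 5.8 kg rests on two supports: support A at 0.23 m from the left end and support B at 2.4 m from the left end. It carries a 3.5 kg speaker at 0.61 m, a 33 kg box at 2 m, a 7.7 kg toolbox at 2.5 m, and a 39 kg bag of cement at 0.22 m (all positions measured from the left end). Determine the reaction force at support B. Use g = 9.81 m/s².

R_B ≈ 379 N

Take moments about support A.
Beam weight: 5.8 × 9.81 = 56.9 N down at 1.45 m → arm 1.22 m, τ = 56.9 × 1.22 = 69.42 N·m clockwise.
Speaker: 3.5 × 9.81 = 34.34 N down at 0.61 m → arm 0.38 m, τ = 34.34 × 0.38 = 13.05 N·m clockwise.
Box: 33 × 9.81 = 323.7 N down at 2 m → arm 1.77 m, τ = 323.7 × 1.77 = 572.9 N·m clockwise.
Toolbox: 7.7 × 9.81 = 75.54 N down at 2.5 m → arm 2.27 m, τ = 75.54 × 2.27 = 171.5 N·m clockwise.
Bag of cement: 39 × 9.81 = 382.6 N down at 0.22 m → arm 0.01 m, τ = 382.6 × 0.01 = 3.826 N·m counterclockwise.
Net load moment about support A = 823 N·m clockwise.
Reaction R at support B is upward at 2.4 m, arm 2.17 m → moment R × 2.17 counterclockwise.
Balancing moments: R × 2.17 = 823, giving R = 379 N.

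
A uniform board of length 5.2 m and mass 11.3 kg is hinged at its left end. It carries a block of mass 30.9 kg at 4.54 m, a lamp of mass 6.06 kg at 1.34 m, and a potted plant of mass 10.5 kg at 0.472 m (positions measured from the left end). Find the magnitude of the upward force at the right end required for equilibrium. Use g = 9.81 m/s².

Sum moments about the left end (the unknown pivot reaction has zero arm there).
Beam weight: 11.3 × 9.81 = 110.9 N down at 2.6 m → arm 2.6 m, τ = 110.9 × 2.6 = 288.3 N·m clockwise.
Block: 30.9 × 9.81 = 303.1 N down at 4.54 m → arm 4.54 m, τ = 303.1 × 4.54 = 1376 N·m clockwise.
Lamp: 6.06 × 9.81 = 59.45 N down at 1.34 m → arm 1.34 m, τ = 59.45 × 1.34 = 79.66 N·m clockwise.
Potted plant: 10.5 × 9.81 = 103 N down at 0.472 m → arm 0.472 m, τ = 103 × 0.472 = 48.62 N·m clockwise.
Net moment of the loads = 1793 N·m clockwise.
The upward force F acts at the right end, arm 5.2 m, giving F × 5.2 counterclockwise.
Setting net torque to zero: F × 5.2 = 1793 → F = 1793 / 5.2 = 345 N.

F ≈ 345 N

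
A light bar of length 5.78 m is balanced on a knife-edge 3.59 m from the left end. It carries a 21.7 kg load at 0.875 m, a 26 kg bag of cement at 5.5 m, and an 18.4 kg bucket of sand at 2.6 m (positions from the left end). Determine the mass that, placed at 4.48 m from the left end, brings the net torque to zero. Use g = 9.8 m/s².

About the knife-edge (at 3.59 m from the left end):
Load: 21.7 × 9.8 = 212.7 N down at 0.875 m → arm 2.715 m, τ = 212.7 × 2.715 = 577.5 N·m counterclockwise.
Bag of cement: 26 × 9.8 = 254.8 N down at 5.5 m → arm 1.91 m, τ = 254.8 × 1.91 = 486.7 N·m clockwise.
Bucket of sand: 18.4 × 9.8 = 180.3 N down at 2.6 m → arm 0.99 m, τ = 180.3 × 0.99 = 178.5 N·m counterclockwise.
Net moment of known loads = 269.3 N·m counterclockwise.
An unknown mass m at 4.48 m has arm 0.89 m; its moment is m·g·0.89 clockwise.
Setting net torque to zero: m × 9.8 × 0.89 = 269.3 → m = 269.3 / (9.8 × 0.89) = 30.9 kg.

m ≈ 30.9 kg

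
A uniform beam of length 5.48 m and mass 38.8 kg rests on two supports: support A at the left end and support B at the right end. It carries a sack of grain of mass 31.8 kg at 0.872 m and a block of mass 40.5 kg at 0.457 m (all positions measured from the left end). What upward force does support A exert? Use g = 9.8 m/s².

R_A ≈ 816 N

About support B:
Beam weight: 38.8 × 9.8 = 380.2 N down at 2.74 m → arm 2.74 m, τ = 380.2 × 2.74 = 1042 N·m counterclockwise.
Sack of grain: 31.8 × 9.8 = 311.6 N down at 0.872 m → arm 4.608 m, τ = 311.6 × 4.608 = 1436 N·m counterclockwise.
Block: 40.5 × 9.8 = 396.9 N down at 0.457 m → arm 5.023 m, τ = 396.9 × 5.023 = 1994 N·m counterclockwise.
Net load moment about support B = 4472 N·m counterclockwise.
Reaction R at support A is upward at 0 m, arm 5.48 m → moment R × 5.48 clockwise.
Στ = 0 ⇒ R × 5.48 = 4472 ⇒ R = 816 N.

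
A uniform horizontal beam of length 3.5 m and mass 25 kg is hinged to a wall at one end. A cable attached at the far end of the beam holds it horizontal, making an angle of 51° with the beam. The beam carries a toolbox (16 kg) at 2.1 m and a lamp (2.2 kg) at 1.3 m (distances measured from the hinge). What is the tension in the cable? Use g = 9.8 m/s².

T ≈ 289 N

Taking torques about the hinge:
Beam weight: 25 × 9.8 = 245 N down at 1.75 m → arm 1.75 m, τ = 245 × 1.75 = 428.8 N·m clockwise.
Toolbox: 16 × 9.8 = 156.8 N down at 2.1 m → arm 2.1 m, τ = 156.8 × 2.1 = 329.3 N·m clockwise.
Lamp: 2.2 × 9.8 = 21.56 N down at 1.3 m → arm 1.3 m, τ = 21.56 × 1.3 = 28.03 N·m clockwise.
Total clockwise load moment = 786.1 N·m.
The cable tension T acts at 3.5 m; only its component perpendicular to the beam, T sinθ, produces torque. sin 51° = 0.7771.
Balancing moments: T × 3.5 × 0.7771 = 786.1, giving T = 786.1 / 2.72 = 289 N.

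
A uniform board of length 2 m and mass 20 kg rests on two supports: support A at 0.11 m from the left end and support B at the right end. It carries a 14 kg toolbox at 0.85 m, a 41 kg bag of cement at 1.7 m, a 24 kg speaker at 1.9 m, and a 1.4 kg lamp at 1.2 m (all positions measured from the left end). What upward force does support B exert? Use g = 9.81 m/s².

Sum moments about support A (its reaction then has zero moment arm).
Beam weight: 20 × 9.81 = 196.2 N down at 1 m → arm 0.89 m, τ = 196.2 × 0.89 = 174.6 N·m clockwise.
Toolbox: 14 × 9.81 = 137.3 N down at 0.85 m → arm 0.74 m, τ = 137.3 × 0.74 = 101.6 N·m clockwise.
Bag of cement: 41 × 9.81 = 402.2 N down at 1.7 m → arm 1.59 m, τ = 402.2 × 1.59 = 639.5 N·m clockwise.
Speaker: 24 × 9.81 = 235.4 N down at 1.9 m → arm 1.79 m, τ = 235.4 × 1.79 = 421.4 N·m clockwise.
Lamp: 1.4 × 9.81 = 13.73 N down at 1.2 m → arm 1.09 m, τ = 13.73 × 1.09 = 14.97 N·m clockwise.
Net load moment about support A = 1352 N·m clockwise.
Reaction R at support B is upward at 2 m, arm 1.89 m → moment R × 1.89 counterclockwise.
Setting net torque to zero: R × 1.89 = 1352 → R = 715 N.

R_B ≈ 715 N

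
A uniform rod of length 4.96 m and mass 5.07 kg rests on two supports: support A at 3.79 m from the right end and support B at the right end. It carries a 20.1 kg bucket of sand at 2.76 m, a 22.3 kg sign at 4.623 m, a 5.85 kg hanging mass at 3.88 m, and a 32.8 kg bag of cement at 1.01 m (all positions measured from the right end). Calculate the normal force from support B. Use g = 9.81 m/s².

R_B ≈ 257 N

Take moments about support A.
Beam weight: 5.07 × 9.81 = 49.74 N down at 2.48 m → arm 1.31 m, τ = 49.74 × 1.31 = 65.16 N·m clockwise.
Bucket of sand: 20.1 × 9.81 = 197.2 N down at 2.76 m → arm 1.03 m, τ = 197.2 × 1.03 = 203.1 N·m clockwise.
Sign: 22.3 × 9.81 = 218.8 N down at 4.623 m → arm 0.833 m, τ = 218.8 × 0.833 = 182.3 N·m counterclockwise.
Hanging mass: 5.85 × 9.81 = 57.39 N down at 3.88 m → arm 0.09 m, τ = 57.39 × 0.09 = 5.165 N·m counterclockwise.
Bag of cement: 32.8 × 9.81 = 321.8 N down at 1.01 m → arm 2.78 m, τ = 321.8 × 2.78 = 894.6 N·m clockwise.
Net load moment about support A = 975.4 N·m clockwise.
Reaction R at support B is upward at 0 m, arm 3.79 m → moment R × 3.79 counterclockwise.
Setting net torque to zero: R × 3.79 = 975.4 → R = 257 N.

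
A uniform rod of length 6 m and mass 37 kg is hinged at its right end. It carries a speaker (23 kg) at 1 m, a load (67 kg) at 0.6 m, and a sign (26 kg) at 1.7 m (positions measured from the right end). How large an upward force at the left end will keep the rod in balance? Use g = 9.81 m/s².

Taking torques about the right end:
Beam weight: 37 × 9.81 = 363 N down at 3 m → arm 3 m, τ = 363 × 3 = 1089 N·m counterclockwise.
Speaker: 23 × 9.81 = 225.6 N down at 1 m → arm 1 m, τ = 225.6 × 1 = 225.6 N·m counterclockwise.
Load: 67 × 9.81 = 657.3 N down at 0.6 m → arm 0.6 m, τ = 657.3 × 0.6 = 394.4 N·m counterclockwise.
Sign: 26 × 9.81 = 255.1 N down at 1.7 m → arm 1.7 m, τ = 255.1 × 1.7 = 433.7 N·m counterclockwise.
Net moment of the loads = 2143 N·m counterclockwise.
The upward force F acts at the left end, arm 6 m, giving F × 6 clockwise.
Στ = 0 ⇒ F × 6 = 2143 ⇒ F = 2143 / 6 = 357 N.

F ≈ 357 N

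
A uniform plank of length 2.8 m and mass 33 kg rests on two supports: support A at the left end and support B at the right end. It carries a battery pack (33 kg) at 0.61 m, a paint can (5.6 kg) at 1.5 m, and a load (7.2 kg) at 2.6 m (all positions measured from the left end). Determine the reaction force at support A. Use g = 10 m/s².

Sum moments about support B (its reaction then has zero moment arm).
Beam weight: 33 × 10 = 330 N down at 1.4 m → arm 1.4 m, τ = 330 × 1.4 = 462 N·m counterclockwise.
Battery pack: 33 × 10 = 330 N down at 0.61 m → arm 2.19 m, τ = 330 × 2.19 = 722.7 N·m counterclockwise.
Paint can: 5.6 × 10 = 56 N down at 1.5 m → arm 1.3 m, τ = 56 × 1.3 = 72.8 N·m counterclockwise.
Load: 7.2 × 10 = 72 N down at 2.6 m → arm 0.2 m, τ = 72 × 0.2 = 14.4 N·m counterclockwise.
Net load moment about support B = 1272 N·m counterclockwise.
Reaction R at support A is upward at 0 m, arm 2.8 m → moment R × 2.8 clockwise.
Setting net torque to zero: R × 2.8 = 1272 → R = 454 N.

R_A ≈ 454 N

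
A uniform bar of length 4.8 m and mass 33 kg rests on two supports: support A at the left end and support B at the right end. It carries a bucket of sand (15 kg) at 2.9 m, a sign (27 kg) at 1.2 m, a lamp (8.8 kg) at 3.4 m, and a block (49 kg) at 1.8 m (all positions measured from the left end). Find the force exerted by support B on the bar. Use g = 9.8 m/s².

About support A:
Beam weight: 33 × 9.8 = 323.4 N down at 2.4 m → arm 2.4 m, τ = 323.4 × 2.4 = 776.2 N·m clockwise.
Bucket of sand: 15 × 9.8 = 147 N down at 2.9 m → arm 2.9 m, τ = 147 × 2.9 = 426.3 N·m clockwise.
Sign: 27 × 9.8 = 264.6 N down at 1.2 m → arm 1.2 m, τ = 264.6 × 1.2 = 317.5 N·m clockwise.
Lamp: 8.8 × 9.8 = 86.24 N down at 3.4 m → arm 3.4 m, τ = 86.24 × 3.4 = 293.2 N·m clockwise.
Block: 49 × 9.8 = 480.2 N down at 1.8 m → arm 1.8 m, τ = 480.2 × 1.8 = 864.4 N·m clockwise.
Net load moment about support A = 2678 N·m clockwise.
Reaction R at support B is upward at 4.8 m, arm 4.8 m → moment R × 4.8 counterclockwise.
Setting net torque to zero: R × 4.8 = 2678 → R = 558 N.

R_B ≈ 558 N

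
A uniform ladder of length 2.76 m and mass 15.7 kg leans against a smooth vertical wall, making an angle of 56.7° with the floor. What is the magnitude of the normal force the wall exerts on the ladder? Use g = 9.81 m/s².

N_wall ≈ 50.6 N

About the foot of the ladder:
Ladder weight 15.7×9.81 = 154 N acts at 1.38 m along the ladder; its horizontal arm is 1.38·cos56.7° = 0.7577 m → τ = 116.7 N·m clockwise.
Wall normal N acts horizontally at the top; its moment arm is the height L sinθ = 2.76·sin56.7° = 2.307 m, counterclockwise.
Setting net torque to zero: N × 2.307 = 116.7 → N = 50.6 N.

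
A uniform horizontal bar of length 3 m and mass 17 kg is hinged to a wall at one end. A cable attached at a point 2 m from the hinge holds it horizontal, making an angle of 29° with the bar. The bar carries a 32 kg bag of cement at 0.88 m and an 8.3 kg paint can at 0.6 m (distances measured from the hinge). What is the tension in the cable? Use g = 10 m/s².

Taking torques about the hinge:
Beam weight: 17 × 10 = 170 N down at 1.5 m → arm 1.5 m, τ = 170 × 1.5 = 255 N·m clockwise.
Bag of cement: 32 × 10 = 320 N down at 0.88 m → arm 0.88 m, τ = 320 × 0.88 = 281.6 N·m clockwise.
Paint can: 8.3 × 10 = 83 N down at 0.6 m → arm 0.6 m, τ = 83 × 0.6 = 49.8 N·m clockwise.
Total clockwise load moment = 586.4 N·m.
The cable tension T acts at 2 m; only its component perpendicular to the bar, T sinθ, produces torque. sin 29° = 0.4848.
For rotational equilibrium, T × 2 × 0.4848 = 586.4, so T = 586.4 / 0.9696 = 605 N.

T ≈ 605 N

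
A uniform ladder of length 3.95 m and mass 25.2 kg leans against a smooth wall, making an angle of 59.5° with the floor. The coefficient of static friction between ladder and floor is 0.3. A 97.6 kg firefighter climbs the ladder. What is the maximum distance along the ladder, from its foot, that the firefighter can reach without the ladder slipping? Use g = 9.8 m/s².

Sum moments about the foot of the ladder (the floor normal and friction both act there and drop out).
Ladder weight 25.2×9.8 = 247 N acts at 1.975 m along the ladder; its horizontal arm is 1.975·cos59.5° = 1.002 m → τ = 247.5 N·m clockwise.
Firefighter weight 97.6×9.8 = 956.5 N at distance d → arm d·cos59.5° → τ = 956.5·d·0.5075 clockwise.
Wall normal N at the top has arm L sinθ = 3.403 m counterclockwise, so Στ = 0 gives N·3.403 = 247.5 + 485.4·d.
ΣFy = 0 ⇒ N_floor = 1204 N, so the maximum friction is μ_s·N_floor = 0.3×1204 = 361.2 N. ΣFx = 0 ⇒ N_wall = f, so at the slipping point N = 361.2 N.
Substituting: 361.2×3.403 = 247.5 + 485.4·d ⇒ d = (1229 − 247.5) / 485.4 = 2.02 m.

d ≈ 2.02 m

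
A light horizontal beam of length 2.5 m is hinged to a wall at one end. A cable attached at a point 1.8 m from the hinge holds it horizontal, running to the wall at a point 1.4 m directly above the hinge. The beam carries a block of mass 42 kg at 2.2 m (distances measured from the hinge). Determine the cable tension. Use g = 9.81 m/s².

About the hinge:
Block: 42 × 9.81 = 412 N down at 2.2 m → arm 2.2 m, τ = 412 × 2.2 = 906.4 N·m clockwise.
Total clockwise load moment = 906.4 N·m.
The cable tension T acts at 1.8 m; only its component perpendicular to the beam, T sinθ, produces torque. sinθ = h/√(h²+d²) = 1.4/√(1.4²+1.8²) = 0.6139.
For rotational equilibrium, T × 1.8 × 0.6139 = 906.4, so T = 906.4 / 1.105 = 820 N.

T ≈ 820 N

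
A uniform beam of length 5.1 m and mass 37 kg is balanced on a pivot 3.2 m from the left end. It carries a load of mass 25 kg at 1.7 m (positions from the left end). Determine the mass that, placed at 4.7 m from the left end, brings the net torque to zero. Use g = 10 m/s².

m ≈ 41 kg

Take moments about the pivot (at 3.2 m from the left end).
Beam weight: 37 × 10 = 370 N down at 2.55 m → arm 0.65 m, τ = 370 × 0.65 = 240.5 N·m counterclockwise.
Load: 25 × 10 = 250 N down at 1.7 m → arm 1.5 m, τ = 250 × 1.5 = 375 N·m counterclockwise.
Net moment of known loads = 615.5 N·m counterclockwise.
An unknown mass m at 4.7 m has arm 1.5 m; its moment is m·g·1.5 clockwise.
Setting net torque to zero: m × 10 × 1.5 = 615.5 → m = 615.5 / (10 × 1.5) = 41 kg.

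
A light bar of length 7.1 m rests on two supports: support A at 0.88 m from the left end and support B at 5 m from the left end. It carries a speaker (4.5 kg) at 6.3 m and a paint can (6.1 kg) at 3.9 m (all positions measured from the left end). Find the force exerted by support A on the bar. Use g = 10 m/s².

R_A ≈ 2.09 N

About support B:
Speaker: 4.5 × 10 = 45 N down at 6.3 m → arm 1.3 m, τ = 45 × 1.3 = 58.5 N·m clockwise.
Paint can: 6.1 × 10 = 61 N down at 3.9 m → arm 1.1 m, τ = 61 × 1.1 = 67.1 N·m counterclockwise.
Net load moment about support B = 8.6 N·m counterclockwise.
Reaction R at support A is upward at 0.88 m, arm 4.12 m → moment R × 4.12 clockwise.
Setting net torque to zero: R × 4.12 = 8.6 → R = 2.09 N.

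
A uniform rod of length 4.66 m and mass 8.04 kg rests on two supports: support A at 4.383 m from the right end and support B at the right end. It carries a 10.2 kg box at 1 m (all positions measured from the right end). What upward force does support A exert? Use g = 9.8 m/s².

About support B:
Beam weight: 8.04 × 9.8 = 78.79 N down at 2.33 m → arm 2.33 m, τ = 78.79 × 2.33 = 183.6 N·m counterclockwise.
Box: 10.2 × 9.8 = 99.96 N down at 1 m → arm 1 m, τ = 99.96 × 1 = 99.96 N·m counterclockwise.
Net load moment about support B = 283.6 N·m counterclockwise.
Reaction R at support A is upward at 4.383 m, arm 4.383 m → moment R × 4.383 clockwise.
Στ = 0 ⇒ R × 4.383 = 283.6 ⇒ R = 64.7 N.

R_A ≈ 64.7 N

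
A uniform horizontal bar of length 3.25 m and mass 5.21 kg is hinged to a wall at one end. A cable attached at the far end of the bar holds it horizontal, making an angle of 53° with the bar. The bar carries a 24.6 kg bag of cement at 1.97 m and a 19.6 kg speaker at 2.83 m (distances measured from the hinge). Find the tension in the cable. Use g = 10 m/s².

T ≈ 433 N

Choose the hinge as the axis so the unknown hinge reaction has zero arm there.
Beam weight: 5.21 × 10 = 52.1 N down at 1.625 m → arm 1.625 m, τ = 52.1 × 1.625 = 84.66 N·m clockwise.
Bag of cement: 24.6 × 10 = 246 N down at 1.97 m → arm 1.97 m, τ = 246 × 1.97 = 484.6 N·m clockwise.
Speaker: 19.6 × 10 = 196 N down at 2.83 m → arm 2.83 m, τ = 196 × 2.83 = 554.7 N·m clockwise.
Total clockwise load moment = 1124 N·m.
The cable tension T acts at 3.25 m; only its component perpendicular to the bar, T sinθ, produces torque. sin 53° = 0.7986.
Στ = 0 ⇒ T × 3.25 × 0.7986 = 1124 ⇒ T = 1124 / 2.595 = 433 N.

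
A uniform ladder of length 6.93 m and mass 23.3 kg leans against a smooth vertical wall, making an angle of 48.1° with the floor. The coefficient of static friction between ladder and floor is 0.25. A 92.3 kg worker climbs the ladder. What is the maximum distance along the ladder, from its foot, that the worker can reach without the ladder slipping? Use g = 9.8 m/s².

d ≈ 1.54 m

Taking torques about the foot of the ladder:
Ladder weight 23.3×9.8 = 228.3 N acts at 3.465 m along the ladder; its horizontal arm is 3.465·cos48.1° = 2.314 m → τ = 528.3 N·m clockwise.
Worker weight 92.3×9.8 = 904.5 N at distance d → arm d·cos48.1° → τ = 904.5·d·0.6678 clockwise.
Wall normal N at the top has arm L sinθ = 5.158 m counterclockwise, so Στ = 0 gives N·5.158 = 528.3 + 604·d.
ΣFy = 0 ⇒ N_floor = 1133 N, so the maximum friction is μ_s·N_floor = 0.25×1133 = 283.2 N. ΣFx = 0 ⇒ N_wall = f, so at the slipping point N = 283.2 N.
Substituting: 283.2×5.158 = 528.3 + 604·d ⇒ d = (1461 − 528.3) / 604 = 1.54 m.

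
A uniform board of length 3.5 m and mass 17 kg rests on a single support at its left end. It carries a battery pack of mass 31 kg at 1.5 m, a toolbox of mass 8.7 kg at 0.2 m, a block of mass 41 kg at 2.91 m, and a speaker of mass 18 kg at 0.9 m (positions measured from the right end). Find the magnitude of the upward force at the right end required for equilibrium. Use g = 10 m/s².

Choose the left end as the axis so the unknown pivot reaction has zero arm there.
Beam weight: 17 × 10 = 170 N down at 1.75 m → arm 1.75 m, τ = 170 × 1.75 = 297.5 N·m clockwise.
Battery pack: 31 × 10 = 310 N down at 1.5 m → arm 2 m, τ = 310 × 2 = 620 N·m clockwise.
Toolbox: 8.7 × 10 = 87 N down at 0.2 m → arm 3.3 m, τ = 87 × 3.3 = 287.1 N·m clockwise.
Block: 41 × 10 = 410 N down at 2.91 m → arm 0.59 m, τ = 410 × 0.59 = 241.9 N·m clockwise.
Speaker: 18 × 10 = 180 N down at 0.9 m → arm 2.6 m, τ = 180 × 2.6 = 468 N·m clockwise.
Net moment of the loads = 1914 N·m clockwise.
The upward force F acts at the right end, arm 3.5 m, giving F × 3.5 counterclockwise.
For rotational equilibrium, F × 3.5 = 1914, so F = 1914 / 3.5 = 547 N.

F ≈ 547 N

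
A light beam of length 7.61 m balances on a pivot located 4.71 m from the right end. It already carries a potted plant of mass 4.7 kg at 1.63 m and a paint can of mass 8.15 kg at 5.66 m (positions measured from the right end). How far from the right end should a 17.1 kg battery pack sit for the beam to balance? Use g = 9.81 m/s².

x ≈ 5.1 m from the right end

Sum moments about the pivot (at 4.71 m from the right end) (the support reaction has zero arm there).
Potted plant: 4.7 × 9.81 = 46.11 N down at 1.63 m → arm 3.08 m, τ = 46.11 × 3.08 = 142 N·m clockwise.
Paint can: 8.15 × 9.81 = 79.95 N down at 5.66 m → arm 0.95 m, τ = 79.95 × 0.95 = 75.95 N·m counterclockwise.
Net moment of existing loads = 66.05 N·m clockwise.
The battery pack weighs 17.1 × 9.81 = 167.8 N and must supply an equal counterclockwise moment, so its lever arm about the pivot is 66.05 / 167.8 = 0.394 m.
That puts it at 4.71 + 0.394 = 5.1 m from the right end.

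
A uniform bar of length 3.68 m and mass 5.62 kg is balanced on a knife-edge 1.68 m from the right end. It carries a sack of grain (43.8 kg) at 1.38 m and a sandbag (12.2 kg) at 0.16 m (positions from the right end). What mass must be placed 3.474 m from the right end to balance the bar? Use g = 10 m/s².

Sum moments about the knife-edge (at 1.68 m from the right end) (the support reaction has zero arm there).
Beam weight: 5.62 × 10 = 56.2 N down at 1.84 m → arm 0.16 m, τ = 56.2 × 0.16 = 8.992 N·m counterclockwise.
Sack of grain: 43.8 × 10 = 438 N down at 1.38 m → arm 0.3 m, τ = 438 × 0.3 = 131.4 N·m clockwise.
Sandbag: 12.2 × 10 = 122 N down at 0.16 m → arm 1.52 m, τ = 122 × 1.52 = 185.4 N·m clockwise.
Net moment of known loads = 307.8 N·m clockwise.
An unknown mass m at 3.474 m has arm 1.794 m; its moment is m·g·1.794 counterclockwise.
Balancing moments: m × 10 × 1.794 = 307.8, giving m = 307.8 / (10 × 1.794) = 17.2 kg.

m ≈ 17.2 kg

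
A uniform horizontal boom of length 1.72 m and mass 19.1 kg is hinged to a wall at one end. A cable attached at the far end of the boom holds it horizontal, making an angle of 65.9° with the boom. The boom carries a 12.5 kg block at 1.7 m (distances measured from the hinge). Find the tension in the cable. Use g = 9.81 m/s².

T ≈ 235 N

Taking torques about the hinge:
Beam weight: 19.1 × 9.81 = 187.4 N down at 0.86 m → arm 0.86 m, τ = 187.4 × 0.86 = 161.2 N·m clockwise.
Block: 12.5 × 9.81 = 122.6 N down at 1.7 m → arm 1.7 m, τ = 122.6 × 1.7 = 208.4 N·m clockwise.
Total clockwise load moment = 369.6 N·m.
The cable tension T acts at 1.72 m; only its component perpendicular to the boom, T sinθ, produces torque. sin 65.9° = 0.9128.
For rotational equilibrium, T × 1.72 × 0.9128 = 369.6, so T = 369.6 / 1.57 = 235 N.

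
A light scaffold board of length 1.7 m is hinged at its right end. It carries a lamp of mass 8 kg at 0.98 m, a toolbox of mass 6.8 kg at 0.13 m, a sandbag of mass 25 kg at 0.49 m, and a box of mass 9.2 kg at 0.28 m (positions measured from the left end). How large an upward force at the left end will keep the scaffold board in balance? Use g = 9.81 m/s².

F ≈ 345 N

Sum moments about the right end (the unknown pivot reaction has zero arm there).
Lamp: 8 × 9.81 = 78.48 N down at 0.98 m → arm 0.72 m, τ = 78.48 × 0.72 = 56.51 N·m counterclockwise.
Toolbox: 6.8 × 9.81 = 66.71 N down at 0.13 m → arm 1.57 m, τ = 66.71 × 1.57 = 104.7 N·m counterclockwise.
Sandbag: 25 × 9.81 = 245.2 N down at 0.49 m → arm 1.21 m, τ = 245.2 × 1.21 = 296.7 N·m counterclockwise.
Box: 9.2 × 9.81 = 90.25 N down at 0.28 m → arm 1.42 m, τ = 90.25 × 1.42 = 128.2 N·m counterclockwise.
Net moment of the loads = 586.1 N·m counterclockwise.
The upward force F acts at the left end, arm 1.7 m, giving F × 1.7 clockwise.
Στ = 0 ⇒ F × 1.7 = 586.1 ⇒ F = 586.1 / 1.7 = 345 N.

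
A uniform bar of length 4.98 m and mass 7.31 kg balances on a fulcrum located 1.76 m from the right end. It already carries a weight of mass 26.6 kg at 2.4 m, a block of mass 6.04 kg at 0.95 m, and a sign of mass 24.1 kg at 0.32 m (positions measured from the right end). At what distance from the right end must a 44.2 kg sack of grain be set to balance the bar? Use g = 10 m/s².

Taking torques about the fulcrum (at 1.76 m from the right end):
Beam weight: 7.31 × 10 = 73.1 N down at 2.49 m → arm 0.73 m, τ = 73.1 × 0.73 = 53.36 N·m counterclockwise.
Weight: 26.6 × 10 = 266 N down at 2.4 m → arm 0.64 m, τ = 266 × 0.64 = 170.2 N·m counterclockwise.
Block: 6.04 × 10 = 60.4 N down at 0.95 m → arm 0.81 m, τ = 60.4 × 0.81 = 48.92 N·m clockwise.
Sign: 24.1 × 10 = 241 N down at 0.32 m → arm 1.44 m, τ = 241 × 1.44 = 347 N·m clockwise.
Net moment of existing loads = 172.4 N·m clockwise.
The sack of grain weighs 44.2 × 10 = 442 N and must supply an equal counterclockwise moment, so its lever arm about the fulcrum is 172.4 / 442 = 0.39 m.
That puts it at 1.76 + 0.39 = 2.15 m from the right end.

x ≈ 2.15 m from the right end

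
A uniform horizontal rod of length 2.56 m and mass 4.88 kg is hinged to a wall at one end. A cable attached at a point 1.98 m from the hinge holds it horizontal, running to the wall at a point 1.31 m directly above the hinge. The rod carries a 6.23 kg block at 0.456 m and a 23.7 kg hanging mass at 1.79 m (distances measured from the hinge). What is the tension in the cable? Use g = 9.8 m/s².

Taking torques about the hinge:
Beam weight: 4.88 × 9.8 = 47.82 N down at 1.28 m → arm 1.28 m, τ = 47.82 × 1.28 = 61.21 N·m clockwise.
Block: 6.23 × 9.8 = 61.05 N down at 0.456 m → arm 0.456 m, τ = 61.05 × 0.456 = 27.84 N·m clockwise.
Hanging mass: 23.7 × 9.8 = 232.3 N down at 1.79 m → arm 1.79 m, τ = 232.3 × 1.79 = 415.8 N·m clockwise.
Total clockwise load moment = 504.9 N·m.
The cable tension T acts at 1.98 m; only its component perpendicular to the rod, T sinθ, produces torque. sinθ = h/√(h²+d²) = 1.31/√(1.31²+1.98²) = 0.5518.
Στ = 0 ⇒ T × 1.98 × 0.5518 = 504.9 ⇒ T = 504.9 / 1.093 = 462 N.

T ≈ 462 N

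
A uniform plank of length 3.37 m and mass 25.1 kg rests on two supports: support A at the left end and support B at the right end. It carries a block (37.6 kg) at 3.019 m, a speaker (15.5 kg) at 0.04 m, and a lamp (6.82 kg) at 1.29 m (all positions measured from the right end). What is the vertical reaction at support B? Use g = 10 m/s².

R_B ≈ 360 N

Take moments about support A.
Beam weight: 25.1 × 10 = 251 N down at 1.685 m → arm 1.685 m, τ = 251 × 1.685 = 422.9 N·m clockwise.
Block: 37.6 × 10 = 376 N down at 3.019 m → arm 0.351 m, τ = 376 × 0.351 = 132 N·m clockwise.
Speaker: 15.5 × 10 = 155 N down at 0.04 m → arm 3.33 m, τ = 155 × 3.33 = 516.1 N·m clockwise.
Lamp: 6.82 × 10 = 68.2 N down at 1.29 m → arm 2.08 m, τ = 68.2 × 2.08 = 141.9 N·m clockwise.
Net load moment about support A = 1213 N·m clockwise.
Reaction R at support B is upward at 0 m, arm 3.37 m → moment R × 3.37 counterclockwise.
For rotational equilibrium, R × 3.37 = 1213, so R = 360 N.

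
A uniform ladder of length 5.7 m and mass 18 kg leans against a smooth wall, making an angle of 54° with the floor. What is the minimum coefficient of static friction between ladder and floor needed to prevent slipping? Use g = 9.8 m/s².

μ_min ≈ 0.363

Taking torques about the foot of the ladder:
Ladder weight 18×9.8 = 176.4 N acts at 2.85 m along the ladder; its horizontal arm is 2.85·cos54° = 1.675 m → τ = 295.5 N·m clockwise.
Wall normal N acts horizontally at the top; its moment arm is the height L sinθ = 5.7·sin54° = 4.611 m, counterclockwise.
For rotational equilibrium, N × 4.611 = 295.5, so N = 64.09 N.
ΣFx = 0 ⇒ f = N_wall = 64.09 N. ΣFy = 0 ⇒ N_floor = 176.4 N.
μ_min = f / N_floor = 64.09 / 176.4 = 0.363.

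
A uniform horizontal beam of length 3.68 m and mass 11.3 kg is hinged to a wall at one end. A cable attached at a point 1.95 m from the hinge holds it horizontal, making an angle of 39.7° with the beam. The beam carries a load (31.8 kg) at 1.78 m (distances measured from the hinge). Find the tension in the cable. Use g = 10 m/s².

T ≈ 621 N

About the hinge:
Beam weight: 11.3 × 10 = 113 N down at 1.84 m → arm 1.84 m, τ = 113 × 1.84 = 207.9 N·m clockwise.
Load: 31.8 × 10 = 318 N down at 1.78 m → arm 1.78 m, τ = 318 × 1.78 = 566 N·m clockwise.
Total clockwise load moment = 773.9 N·m.
The cable tension T acts at 1.95 m; only its component perpendicular to the beam, T sinθ, produces torque. sin 39.7° = 0.6388.
Balancing moments: T × 1.95 × 0.6388 = 773.9, giving T = 773.9 / 1.246 = 621 N.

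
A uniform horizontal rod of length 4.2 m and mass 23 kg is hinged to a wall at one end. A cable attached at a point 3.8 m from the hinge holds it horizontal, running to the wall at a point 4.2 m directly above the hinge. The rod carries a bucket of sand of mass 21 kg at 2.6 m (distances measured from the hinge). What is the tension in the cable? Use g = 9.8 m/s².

About the hinge:
Beam weight: 23 × 9.8 = 225.4 N down at 2.1 m → arm 2.1 m, τ = 225.4 × 2.1 = 473.3 N·m clockwise.
Bucket of sand: 21 × 9.8 = 205.8 N down at 2.6 m → arm 2.6 m, τ = 205.8 × 2.6 = 535.1 N·m clockwise.
Total clockwise load moment = 1008 N·m.
The cable tension T acts at 3.8 m; only its component perpendicular to the rod, T sinθ, produces torque. sinθ = h/√(h²+d²) = 4.2/√(4.2²+3.8²) = 0.7415.
Balancing moments: T × 3.8 × 0.7415 = 1008, giving T = 1008 / 2.818 = 358 N.

T ≈ 358 N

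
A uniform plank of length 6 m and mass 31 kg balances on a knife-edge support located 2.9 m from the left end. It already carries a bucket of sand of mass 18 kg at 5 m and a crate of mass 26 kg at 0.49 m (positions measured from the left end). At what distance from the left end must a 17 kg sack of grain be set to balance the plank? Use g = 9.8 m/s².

x ≈ 4.18 m from the left end

Taking torques about the knife-edge support (at 2.9 m from the left end):
Beam weight: 31 × 9.8 = 303.8 N down at 3 m → arm 0.1 m, τ = 303.8 × 0.1 = 30.38 N·m clockwise.
Bucket of sand: 18 × 9.8 = 176.4 N down at 5 m → arm 2.1 m, τ = 176.4 × 2.1 = 370.4 N·m clockwise.
Crate: 26 × 9.8 = 254.8 N down at 0.49 m → arm 2.41 m, τ = 254.8 × 2.41 = 614.1 N·m counterclockwise.
Net moment of existing loads = 213.3 N·m counterclockwise.
The sack of grain weighs 17 × 9.8 = 166.6 N and must supply an equal clockwise moment, so its lever arm about the knife-edge support is 213.3 / 166.6 = 1.28 m.
That puts it at 2.9 + 1.28 = 4.18 m from the left end.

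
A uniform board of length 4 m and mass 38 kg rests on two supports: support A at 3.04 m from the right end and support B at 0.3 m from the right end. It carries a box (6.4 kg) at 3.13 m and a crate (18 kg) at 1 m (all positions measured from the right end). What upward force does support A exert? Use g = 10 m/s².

R_A ≈ 348 N

Sum moments about support B (its reaction then has zero moment arm).
Beam weight: 38 × 10 = 380 N down at 2 m → arm 1.7 m, τ = 380 × 1.7 = 646 N·m counterclockwise.
Box: 6.4 × 10 = 64 N down at 3.13 m → arm 2.83 m, τ = 64 × 2.83 = 181.1 N·m counterclockwise.
Crate: 18 × 10 = 180 N down at 1 m → arm 0.7 m, τ = 180 × 0.7 = 126 N·m counterclockwise.
Net load moment about support B = 953.1 N·m counterclockwise.
Reaction R at support A is upward at 3.04 m, arm 2.74 m → moment R × 2.74 clockwise.
Setting net torque to zero: R × 2.74 = 953.1 → R = 348 N.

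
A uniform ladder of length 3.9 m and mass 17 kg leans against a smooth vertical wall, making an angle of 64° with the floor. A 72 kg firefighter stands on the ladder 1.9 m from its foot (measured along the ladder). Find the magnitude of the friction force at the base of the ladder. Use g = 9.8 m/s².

f ≈ 208 N

Sum moments about the foot of the ladder (the floor normal and friction both act there and drop out).
Ladder weight 17×9.8 = 166.6 N acts at 1.95 m along the ladder; its horizontal arm is 1.95·cos64° = 0.8548 m → τ = 142.4 N·m clockwise.
Firefighter: 72×9.8 = 705.6 N at 1.9 m → arm 0.8329 m → τ = 587.7 N·m clockwise.
Wall normal N acts horizontally at the top; its moment arm is the height L sinθ = 3.9·sin64° = 3.505 m, counterclockwise.
For rotational equilibrium, N × 3.505 = 730.1, so N = 208 N.
ΣFx = 0: friction at the foot balances the wall's push, so f = N_wall = 208 N.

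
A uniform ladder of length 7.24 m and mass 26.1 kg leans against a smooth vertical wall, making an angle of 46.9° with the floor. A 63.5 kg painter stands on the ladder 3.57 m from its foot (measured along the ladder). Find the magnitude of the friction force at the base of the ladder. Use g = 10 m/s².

f ≈ 415 N

Choose the foot of the ladder as the axis so the floor normal and friction both act there and drop out.
Ladder weight 26.1×10 = 261 N acts at 3.62 m along the ladder; its horizontal arm is 3.62·cos46.9° = 2.473 m → τ = 645.5 N·m clockwise.
Painter: 63.5×10 = 635 N at 3.57 m → arm 2.439 m → τ = 1549 N·m clockwise.
Wall normal N acts horizontally at the top; its moment arm is the height L sinθ = 7.24·sin46.9° = 5.286 m, counterclockwise.
Balancing moments: N × 5.286 = 2194, giving N = 415 N.
ΣFx = 0: friction at the foot balances the wall's push, so f = N_wall = 415 N.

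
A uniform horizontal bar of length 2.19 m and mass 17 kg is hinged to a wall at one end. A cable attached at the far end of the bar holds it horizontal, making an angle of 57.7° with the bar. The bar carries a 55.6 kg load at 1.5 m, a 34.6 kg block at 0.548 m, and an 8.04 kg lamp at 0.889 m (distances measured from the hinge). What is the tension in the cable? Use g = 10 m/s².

T ≈ 692 N

Choose the hinge as the axis so the unknown hinge reaction has zero arm there.
Beam weight: 17 × 10 = 170 N down at 1.095 m → arm 1.095 m, τ = 170 × 1.095 = 186.2 N·m clockwise.
Load: 55.6 × 10 = 556 N down at 1.5 m → arm 1.5 m, τ = 556 × 1.5 = 834 N·m clockwise.
Block: 34.6 × 10 = 346 N down at 0.548 m → arm 0.548 m, τ = 346 × 0.548 = 189.6 N·m clockwise.
Lamp: 8.04 × 10 = 80.4 N down at 0.889 m → arm 0.889 m, τ = 80.4 × 0.889 = 71.48 N·m clockwise.
Total clockwise load moment = 1281 N·m.
The cable tension T acts at 2.19 m; only its component perpendicular to the bar, T sinθ, produces torque. sin 57.7° = 0.8453.
Setting net torque to zero: T × 2.19 × 0.8453 = 1281 → T = 1281 / 1.851 = 692 N.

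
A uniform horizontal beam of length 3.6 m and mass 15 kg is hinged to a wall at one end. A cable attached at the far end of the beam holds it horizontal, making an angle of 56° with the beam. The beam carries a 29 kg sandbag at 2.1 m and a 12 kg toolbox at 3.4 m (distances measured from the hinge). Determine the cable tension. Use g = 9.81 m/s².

About the hinge:
Beam weight: 15 × 9.81 = 147.2 N down at 1.8 m → arm 1.8 m, τ = 147.2 × 1.8 = 265 N·m clockwise.
Sandbag: 29 × 9.81 = 284.5 N down at 2.1 m → arm 2.1 m, τ = 284.5 × 2.1 = 597.5 N·m clockwise.
Toolbox: 12 × 9.81 = 117.7 N down at 3.4 m → arm 3.4 m, τ = 117.7 × 3.4 = 400.2 N·m clockwise.
Total clockwise load moment = 1263 N·m.
The cable tension T acts at 3.6 m; only its component perpendicular to the beam, T sinθ, produces torque. sin 56° = 0.829.
Setting net torque to zero: T × 3.6 × 0.829 = 1263 → T = 1263 / 2.984 = 423 N.

T ≈ 423 N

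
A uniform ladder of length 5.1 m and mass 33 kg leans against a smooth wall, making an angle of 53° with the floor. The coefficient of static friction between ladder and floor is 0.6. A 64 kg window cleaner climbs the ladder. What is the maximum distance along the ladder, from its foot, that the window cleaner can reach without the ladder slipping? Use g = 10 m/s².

Take moments about the foot of the ladder.
Ladder weight 33×10 = 330 N acts at 2.55 m along the ladder; its horizontal arm is 2.55·cos53° = 1.535 m → τ = 506.5 N·m clockwise.
Window cleaner weight 64×10 = 640 N at distance d → arm d·cos53° → τ = 640·d·0.6018 clockwise.
Wall normal N at the top has arm L sinθ = 4.073 m counterclockwise, so Στ = 0 gives N·4.073 = 506.5 + 385.2·d.
ΣFy = 0 ⇒ N_floor = 970 N, so the maximum friction is μ_s·N_floor = 0.6×970 = 582 N. ΣFx = 0 ⇒ N_wall = f, so at the slipping point N = 582 N.
Substituting: 582×4.073 = 506.5 + 385.2·d ⇒ d = (2370 − 506.5) / 385.2 = 4.84 m.

d ≈ 4.84 m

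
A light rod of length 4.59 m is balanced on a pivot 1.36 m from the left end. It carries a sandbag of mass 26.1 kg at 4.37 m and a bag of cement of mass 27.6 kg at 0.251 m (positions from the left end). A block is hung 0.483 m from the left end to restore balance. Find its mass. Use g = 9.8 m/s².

m ≈ 54.7 kg

Take moments about the pivot (at 1.36 m from the left end).
Sandbag: 26.1 × 9.8 = 255.8 N down at 4.37 m → arm 3.01 m, τ = 255.8 × 3.01 = 770 N·m clockwise.
Bag of cement: 27.6 × 9.8 = 270.5 N down at 0.251 m → arm 1.109 m, τ = 270.5 × 1.109 = 300 N·m counterclockwise.
Net moment of known loads = 470 N·m clockwise.
An unknown mass m at 0.483 m has arm 0.877 m; its moment is m·g·0.877 counterclockwise.
Setting net torque to zero: m × 9.8 × 0.877 = 470 → m = 470 / (9.8 × 0.877) = 54.7 kg.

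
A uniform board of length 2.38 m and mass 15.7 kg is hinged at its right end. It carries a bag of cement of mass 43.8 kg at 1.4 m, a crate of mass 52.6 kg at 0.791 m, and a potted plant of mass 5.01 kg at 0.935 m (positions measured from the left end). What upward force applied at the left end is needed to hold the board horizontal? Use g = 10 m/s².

Sum moments about the right end (the unknown pivot reaction has zero arm there).
Beam weight: 15.7 × 10 = 157 N down at 1.19 m → arm 1.19 m, τ = 157 × 1.19 = 186.8 N·m counterclockwise.
Bag of cement: 43.8 × 10 = 438 N down at 1.4 m → arm 0.98 m, τ = 438 × 0.98 = 429.2 N·m counterclockwise.
Crate: 52.6 × 10 = 526 N down at 0.791 m → arm 1.589 m, τ = 526 × 1.589 = 835.8 N·m counterclockwise.
Potted plant: 5.01 × 10 = 50.1 N down at 0.935 m → arm 1.445 m, τ = 50.1 × 1.445 = 72.39 N·m counterclockwise.
Net moment of the loads = 1524 N·m counterclockwise.
The upward force F acts at the left end, arm 2.38 m, giving F × 2.38 clockwise.
Balancing moments: F × 2.38 = 1524, giving F = 1524 / 2.38 = 640 N.

F ≈ 640 N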